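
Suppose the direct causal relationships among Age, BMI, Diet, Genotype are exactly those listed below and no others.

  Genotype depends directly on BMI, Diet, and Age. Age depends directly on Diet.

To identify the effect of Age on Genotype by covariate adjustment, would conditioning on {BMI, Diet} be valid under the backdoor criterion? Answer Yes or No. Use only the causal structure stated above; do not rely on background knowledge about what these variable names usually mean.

Yes

Backdoor paths from Age to Genotype (paths whose first edge points into Age):
  P1: Age <- Diet -> Genotype
Condition 1 (no descendant of Age in the set): holds — descendants of Age are {Genotype}; none are in {BMI, Diet}.
Condition 2 (every backdoor path blocked by {BMI, Diet}):
  P1: blocked at fork node Diet ∈ conditioning set.
{BMI, Diet} satisfies the backdoor criterion.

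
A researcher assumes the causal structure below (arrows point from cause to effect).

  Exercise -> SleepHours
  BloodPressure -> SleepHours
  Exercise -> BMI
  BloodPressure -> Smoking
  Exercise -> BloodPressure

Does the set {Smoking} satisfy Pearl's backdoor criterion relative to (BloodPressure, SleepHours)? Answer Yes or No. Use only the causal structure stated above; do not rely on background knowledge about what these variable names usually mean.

No

Backdoor paths from BloodPressure to SleepHours (paths whose first edge points into BloodPressure):
  P1: BloodPressure <- Exercise -> SleepHours
Condition 1 (no descendant of BloodPressure in the set): FAILS — Smoking is a descendant of BloodPressure.
Condition 2 (every backdoor path blocked by {Smoking}):
  P1: open — no interior node is in the conditioning set.
{Smoking} does not satisfy the backdoor criterion.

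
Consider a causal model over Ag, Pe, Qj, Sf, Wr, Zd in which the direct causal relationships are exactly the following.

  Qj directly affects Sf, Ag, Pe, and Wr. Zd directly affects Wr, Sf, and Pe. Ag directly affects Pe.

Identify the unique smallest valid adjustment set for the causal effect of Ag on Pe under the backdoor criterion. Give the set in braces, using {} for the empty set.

Variables eligible for adjustment (non-descendants of Ag, excluding Ag and Pe): {Qj, Sf, Wr, Zd}.
Backdoor paths from Ag to Pe:
  P1: Ag <- Qj -> Wr <- Zd -> Pe
  P2: Ag <- Qj -> Sf <- Zd -> Pe
  P3: Ag <- Qj -> Pe
The empty set is not sufficient: P3 (Ag <- Qj -> Pe) has no collider blocking it and no conditioned non-collider, so it is open.
Try {Qj}:
  P1: blocked at fork node Qj ∈ conditioning set.
  P2: blocked at fork node Qj ∈ conditioning set.
  P3: blocked at fork node Qj ∈ conditioning set.
{Qj} contains no descendant of Ag and blocks every backdoor path.
No other singleton works — e.g. {Zd} leaves P3 open — so {Qj} is the unique smallest valid adjustment set.

{Qj}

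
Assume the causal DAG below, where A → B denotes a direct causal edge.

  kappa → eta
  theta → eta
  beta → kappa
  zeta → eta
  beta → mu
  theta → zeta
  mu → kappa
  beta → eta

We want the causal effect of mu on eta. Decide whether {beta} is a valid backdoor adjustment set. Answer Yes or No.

Backdoor paths from mu to eta (paths whose first edge points into mu):
  P1: mu <- beta -> kappa -> eta
  P2: mu <- beta -> eta
Condition 1 (no descendant of mu in the set): holds — descendants of mu are {eta, kappa}; none are in {beta}.
Condition 2 (every backdoor path blocked by {beta}):
  P1: blocked at fork node beta ∈ conditioning set.
  P2: blocked at fork node beta ∈ conditioning set.
{beta} satisfies the backdoor criterion.

Yes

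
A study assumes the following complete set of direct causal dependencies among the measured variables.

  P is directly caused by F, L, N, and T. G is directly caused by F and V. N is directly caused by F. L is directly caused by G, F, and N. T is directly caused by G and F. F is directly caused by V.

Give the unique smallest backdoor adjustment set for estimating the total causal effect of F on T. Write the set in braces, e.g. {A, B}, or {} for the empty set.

{V}

Variables eligible for adjustment (non-descendants of F, excluding F and T): {V}.
Backdoor paths from F to T:
  P1: F <- V -> G -> L <- N -> P <- T
  P2: F <- V -> G -> L -> P <- T
  P3: F <- V -> G -> T
The empty set is not sufficient: P3 (F <- V -> G -> T) has no collider blocking it and no conditioned non-collider, so it is open.
Try {V}:
  P1: blocked at fork node V ∈ conditioning set.
  P2: blocked at fork node V ∈ conditioning set.
  P3: blocked at fork node V ∈ conditioning set.
{V} contains no descendant of F and blocks every backdoor path.
{V} is the unique smallest valid adjustment set.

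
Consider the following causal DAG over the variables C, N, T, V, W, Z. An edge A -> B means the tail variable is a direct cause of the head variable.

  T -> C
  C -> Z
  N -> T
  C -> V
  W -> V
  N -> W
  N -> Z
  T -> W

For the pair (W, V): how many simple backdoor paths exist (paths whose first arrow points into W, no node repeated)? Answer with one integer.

A backdoor path from W to V is any simple undirected path whose first edge points into W (i.e. leaves W via a parent).
Parents of W: {N, T}.
Enumerating:
  P1: W <- N -> T -> C -> V
  P2: W <- N -> Z <- C -> V
  P3: W <- T <- N -> Z <- C -> V
  P4: W <- T -> C -> V
That exhausts the simple backdoor paths. Count: 4.

4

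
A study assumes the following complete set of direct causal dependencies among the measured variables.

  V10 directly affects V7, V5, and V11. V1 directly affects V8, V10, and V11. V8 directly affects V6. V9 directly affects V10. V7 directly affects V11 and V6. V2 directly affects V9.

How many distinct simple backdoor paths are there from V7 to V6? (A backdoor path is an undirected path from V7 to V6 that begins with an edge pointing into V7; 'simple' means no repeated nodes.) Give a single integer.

A backdoor path from V7 to V6 is any simple undirected path whose first edge points into V7 (i.e. leaves V7 via a parent).
Parents of V7: {V10}.
Enumerating:
  P1: V7 <- V10 <- V1 -> V8 -> V6
  P2: V7 <- V10 -> V11 <- V1 -> V8 -> V6
That exhausts the simple backdoor paths. Count: 2.

2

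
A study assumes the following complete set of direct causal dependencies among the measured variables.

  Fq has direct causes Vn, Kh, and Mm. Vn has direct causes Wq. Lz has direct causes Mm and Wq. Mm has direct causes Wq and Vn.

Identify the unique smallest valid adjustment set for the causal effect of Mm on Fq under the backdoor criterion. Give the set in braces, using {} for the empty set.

{Vn}

Variables eligible for adjustment (non-descendants of Mm, excluding Mm and Fq): {Kh, Vn, Wq}.
Backdoor paths from Mm to Fq:
  P1: Mm <- Wq -> Vn -> Fq
  P2: Mm <- Vn -> Fq
The empty set is not sufficient: P1 (Mm <- Wq -> Vn -> Fq) has no collider blocking it and no conditioned non-collider, so it is open.
Try {Vn}:
  P1: blocked at chain node Vn ∈ conditioning set.
  P2: blocked at fork node Vn ∈ conditioning set.
{Vn} contains no descendant of Mm and blocks every backdoor path.
No other singleton works — e.g. {Wq} leaves P2 open — so {Vn} is the unique smallest valid adjustment set.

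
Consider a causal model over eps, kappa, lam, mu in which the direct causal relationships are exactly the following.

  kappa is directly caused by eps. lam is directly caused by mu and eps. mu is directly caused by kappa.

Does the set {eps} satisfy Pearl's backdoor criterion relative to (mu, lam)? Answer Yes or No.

Backdoor paths from mu to lam (paths whose first edge points into mu):
  P1: mu <- kappa <- eps -> lam
Condition 1 (no descendant of mu in the set): holds — descendants of mu are {lam}; none are in {eps}.
Condition 2 (every backdoor path blocked by {eps}):
  P1: blocked at fork node eps ∈ conditioning set.
{eps} satisfies the backdoor criterion.

Yes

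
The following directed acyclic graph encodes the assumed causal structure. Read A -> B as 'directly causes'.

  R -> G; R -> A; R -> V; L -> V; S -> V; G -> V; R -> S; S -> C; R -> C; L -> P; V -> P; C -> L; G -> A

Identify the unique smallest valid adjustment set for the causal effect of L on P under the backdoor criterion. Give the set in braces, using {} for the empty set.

Variables eligible for adjustment (non-descendants of L, excluding L and P): {A, C, G, R, S}.
Backdoor paths from L to P:
  P1: L <- C <- R -> S -> V -> P
  P2: L <- C <- R -> G -> V -> P
  P3: L <- C <- R -> A <- G -> V -> P
  P4: L <- C <- R -> V -> P
  P5: L <- C <- S <- R -> G -> V -> P
  P6: L <- C <- S <- R -> A <- G -> V -> P
  P7: L <- C <- S <- R -> V -> P
  P8: L <- C <- S -> V -> P
The empty set is not sufficient: P1 (L <- C <- R -> S -> V -> P) has no collider blocking it and no conditioned non-collider, so it is open.
Try {C}:
  P1: blocked at chain node C ∈ conditioning set.
  P2: blocked at chain node C ∈ conditioning set.
  P3: blocked at chain node C ∈ conditioning set.
  P4: blocked at chain node C ∈ conditioning set.
  P5: blocked at chain node C ∈ conditioning set.
  P6: blocked at chain node C ∈ conditioning set.
  P7: blocked at chain node C ∈ conditioning set.
  P8: blocked at chain node C ∈ conditioning set.
{C} contains no descendant of L and blocks every backdoor path.
No other singleton works — e.g. {R} leaves P8 open — so {C} is the unique smallest valid adjustment set.

{C}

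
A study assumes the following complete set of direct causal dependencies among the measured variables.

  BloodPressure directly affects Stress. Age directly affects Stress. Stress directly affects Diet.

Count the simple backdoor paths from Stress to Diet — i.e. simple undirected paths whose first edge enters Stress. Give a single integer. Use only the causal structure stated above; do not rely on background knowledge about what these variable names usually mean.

0

A backdoor path from Stress to Diet is any simple undirected path whose first edge points into Stress (i.e. leaves Stress via a parent).
Parents of Stress: {Age, BloodPressure}.
No simple path from any parent of Stress reaches Diet without revisiting Stress, so there are no backdoor paths.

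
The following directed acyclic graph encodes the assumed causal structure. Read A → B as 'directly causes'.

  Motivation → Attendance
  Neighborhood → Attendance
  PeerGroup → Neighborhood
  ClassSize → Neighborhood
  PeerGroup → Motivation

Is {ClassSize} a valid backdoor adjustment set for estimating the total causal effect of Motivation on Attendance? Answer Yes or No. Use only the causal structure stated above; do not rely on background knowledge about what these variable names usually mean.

Backdoor paths from Motivation to Attendance (paths whose first edge points into Motivation):
  P1: Motivation <- PeerGroup -> Neighborhood -> Attendance
Condition 1 (no descendant of Motivation in the set): holds — descendants of Motivation are {Attendance}; none are in {ClassSize}.
Condition 2 (every backdoor path blocked by {ClassSize}):
  P1: open — no interior node is in the conditioning set.
{ClassSize} does not satisfy the backdoor criterion.

No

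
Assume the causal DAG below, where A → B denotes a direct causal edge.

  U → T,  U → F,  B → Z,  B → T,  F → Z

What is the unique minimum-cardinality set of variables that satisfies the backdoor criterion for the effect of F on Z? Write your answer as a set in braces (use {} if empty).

Variables eligible for adjustment (non-descendants of F, excluding F and Z): {B, T, U}.
Backdoor paths from F to Z:
  P1: F <- U -> T <- B -> Z
Each backdoor path contains an unconditioned collider, so every path is already blocked with the empty conditioning set:
  P1: blocked at collider T (neither it nor any descendant is in the conditioning set).
The empty set is therefore the unique smallest valid set.

{}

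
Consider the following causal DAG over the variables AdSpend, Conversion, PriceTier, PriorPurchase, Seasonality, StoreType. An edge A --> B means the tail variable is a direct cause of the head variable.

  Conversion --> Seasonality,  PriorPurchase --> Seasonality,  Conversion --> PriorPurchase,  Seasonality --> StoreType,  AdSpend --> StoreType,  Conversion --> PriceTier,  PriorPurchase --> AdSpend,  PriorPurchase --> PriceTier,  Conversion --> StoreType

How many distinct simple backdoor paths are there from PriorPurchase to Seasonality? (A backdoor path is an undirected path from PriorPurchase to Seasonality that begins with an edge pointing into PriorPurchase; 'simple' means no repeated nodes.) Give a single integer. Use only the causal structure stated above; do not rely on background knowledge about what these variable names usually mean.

2

A backdoor path from PriorPurchase to Seasonality is any simple undirected path whose first edge points into PriorPurchase (i.e. leaves PriorPurchase via a parent).
Parents of PriorPurchase: {Conversion}.
Enumerating:
  P1: PriorPurchase <- Conversion -> Seasonality
  P2: PriorPurchase <- Conversion -> StoreType <- Seasonality
That exhausts the simple backdoor paths. Count: 2.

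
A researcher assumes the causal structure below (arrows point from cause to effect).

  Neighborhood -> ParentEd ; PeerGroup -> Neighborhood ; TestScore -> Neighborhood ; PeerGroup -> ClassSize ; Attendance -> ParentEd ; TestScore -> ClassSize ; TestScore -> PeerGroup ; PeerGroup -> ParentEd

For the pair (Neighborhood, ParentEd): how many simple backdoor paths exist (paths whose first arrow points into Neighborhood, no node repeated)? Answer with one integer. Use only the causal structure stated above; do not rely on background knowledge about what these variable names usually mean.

A backdoor path from Neighborhood to ParentEd is any simple undirected path whose first edge points into Neighborhood (i.e. leaves Neighborhood via a parent).
Parents of Neighborhood: {PeerGroup, TestScore}.
Enumerating:
  P1: Neighborhood <- TestScore -> PeerGroup -> ParentEd
  P2: Neighborhood <- TestScore -> ClassSize <- PeerGroup -> ParentEd
  P3: Neighborhood <- PeerGroup -> ParentEd
That exhausts the simple backdoor paths. Count: 3.

3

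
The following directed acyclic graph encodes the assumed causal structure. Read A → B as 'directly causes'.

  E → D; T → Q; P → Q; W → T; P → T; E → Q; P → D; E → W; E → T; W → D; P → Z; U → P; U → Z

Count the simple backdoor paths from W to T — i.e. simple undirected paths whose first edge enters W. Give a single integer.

5

A backdoor path from W to T is any simple undirected path whose first edge points into W (i.e. leaves W via a parent).
Parents of W: {E}.
Enumerating:
  P1: W <- E -> T
  P2: W <- E -> D <- P -> T
  P3: W <- E -> D <- P -> Q <- T
  P4: W <- E -> Q <- P -> T
  P5: W <- E -> Q <- T
That exhausts the simple backdoor paths. Count: 5.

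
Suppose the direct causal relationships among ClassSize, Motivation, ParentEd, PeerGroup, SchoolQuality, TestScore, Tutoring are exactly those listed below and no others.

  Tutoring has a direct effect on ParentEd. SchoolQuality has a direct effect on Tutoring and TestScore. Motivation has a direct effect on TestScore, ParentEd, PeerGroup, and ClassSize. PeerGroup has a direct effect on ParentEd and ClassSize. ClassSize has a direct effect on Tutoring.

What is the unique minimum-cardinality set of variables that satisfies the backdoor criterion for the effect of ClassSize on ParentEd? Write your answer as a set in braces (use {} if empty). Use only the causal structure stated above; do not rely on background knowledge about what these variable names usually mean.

{Motivation, PeerGroup}

Variables eligible for adjustment (non-descendants of ClassSize, excluding ClassSize and ParentEd): {Motivation, PeerGroup, SchoolQuality, TestScore}.
Backdoor paths from ClassSize to ParentEd:
  P1: ClassSize <- Motivation -> PeerGroup -> ParentEd
  P2: ClassSize <- Motivation -> TestScore <- SchoolQuality -> Tutoring -> ParentEd
  P3: ClassSize <- Motivation -> ParentEd
  P4: ClassSize <- PeerGroup <- Motivation -> TestScore <- SchoolQuality -> Tutoring -> ParentEd
  P5: ClassSize <- PeerGroup <- Motivation -> ParentEd
  P6: ClassSize <- PeerGroup -> ParentEd
The empty set is not sufficient: P1 (ClassSize <- Motivation -> PeerGroup -> ParentEd) has no collider blocking it and no conditioned non-collider, so it is open.
Try {Motivation, PeerGroup}:
  P1: blocked at fork node Motivation ∈ conditioning set.
  P2: blocked at fork node Motivation ∈ conditioning set.
  P3: blocked at fork node Motivation ∈ conditioning set.
  P4: blocked at chain node PeerGroup ∈ conditioning set.
  P5: blocked at chain node PeerGroup ∈ conditioning set.
  P6: blocked at fork node PeerGroup ∈ conditioning set.
{Motivation, PeerGroup} contains no descendant of ClassSize and blocks every backdoor path.
Every element of {Motivation, PeerGroup} is needed (dropping Motivation leaves P3 open; dropping PeerGroup leaves P6 open), so no proper subset is valid.
Among all size-2 subsets of the eligible variables, only {Motivation, PeerGroup} blocks every backdoor path, so it is the unique smallest valid adjustment set.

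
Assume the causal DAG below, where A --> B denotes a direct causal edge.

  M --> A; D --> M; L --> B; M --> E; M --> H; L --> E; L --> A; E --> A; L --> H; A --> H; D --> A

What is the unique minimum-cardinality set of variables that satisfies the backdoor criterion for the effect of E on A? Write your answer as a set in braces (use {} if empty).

{L, M}

Variables eligible for adjustment (non-descendants of E, excluding E and A): {B, D, L, M}.
Backdoor paths from E to A:
  P1: E <- M <- D -> A
  P2: E <- M -> A
  P3: E <- M -> H <- L -> A
  P4: E <- M -> H <- A
  P5: E <- L -> A
  P6: E <- L -> H <- M <- D -> A
  P7: E <- L -> H <- M -> A
  P8: E <- L -> H <- A
The empty set is not sufficient: P1 (E <- M <- D -> A) has no collider blocking it and no conditioned non-collider, so it is open.
Try {L, M}:
  P1: blocked at chain node M ∈ conditioning set.
  P2: blocked at fork node M ∈ conditioning set.
  P3: blocked at fork node M ∈ conditioning set.
  P4: blocked at fork node M ∈ conditioning set.
  P5: blocked at fork node L ∈ conditioning set.
  P6: blocked at fork node L ∈ conditioning set.
  P7: blocked at fork node L ∈ conditioning set.
  P8: blocked at fork node L ∈ conditioning set.
{L, M} contains no descendant of E and blocks every backdoor path.
Every element of {L, M} is needed (dropping L leaves P5 open; dropping M leaves P1 open), so no proper subset is valid.
Among all size-2 subsets of the eligible variables, only {L, M} blocks every backdoor path, so it is the unique smallest valid adjustment set.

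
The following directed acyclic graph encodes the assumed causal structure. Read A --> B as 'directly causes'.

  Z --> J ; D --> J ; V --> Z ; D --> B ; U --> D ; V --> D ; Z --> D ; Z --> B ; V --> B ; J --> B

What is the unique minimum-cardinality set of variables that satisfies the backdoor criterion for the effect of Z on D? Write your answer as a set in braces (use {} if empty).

{V}

Variables eligible for adjustment (non-descendants of Z, excluding Z and D): {U, V}.
Backdoor paths from Z to D:
  P1: Z <- V -> D
  P2: Z <- V -> B <- D
  P3: Z <- V -> B <- J <- D
The empty set is not sufficient: P1 (Z <- V -> D) has no collider blocking it and no conditioned non-collider, so it is open.
Try {V}:
  P1: blocked at fork node V ∈ conditioning set.
  P2: blocked at fork node V ∈ conditioning set.
  P3: blocked at fork node V ∈ conditioning set.
{V} contains no descendant of Z and blocks every backdoor path.
No other singleton works — e.g. {U} leaves P1 open — so {V} is the unique smallest valid adjustment set.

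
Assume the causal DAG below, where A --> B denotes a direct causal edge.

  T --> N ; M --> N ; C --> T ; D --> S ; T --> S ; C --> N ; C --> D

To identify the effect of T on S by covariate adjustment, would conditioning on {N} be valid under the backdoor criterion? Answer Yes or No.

Backdoor paths from T to S (paths whose first edge points into T):
  P1: T <- C -> D -> S
Condition 1 (no descendant of T in the set): FAILS — N is a descendant of T.
Condition 2 (every backdoor path blocked by {N}):
  P1: open — no interior node is in the conditioning set.
{N} does not satisfy the backdoor criterion.

No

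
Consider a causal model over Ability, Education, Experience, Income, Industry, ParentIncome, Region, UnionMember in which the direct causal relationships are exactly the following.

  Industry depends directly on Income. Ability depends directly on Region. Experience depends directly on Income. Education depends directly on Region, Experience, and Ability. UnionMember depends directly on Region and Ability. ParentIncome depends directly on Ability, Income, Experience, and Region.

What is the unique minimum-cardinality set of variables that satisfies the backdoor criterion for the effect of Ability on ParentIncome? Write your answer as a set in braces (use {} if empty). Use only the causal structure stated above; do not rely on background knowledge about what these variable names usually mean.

{Region}

Variables eligible for adjustment (non-descendants of Ability, excluding Ability and ParentIncome): {Experience, Income, Industry, Region}.
Backdoor paths from Ability to ParentIncome:
  P1: Ability <- Region -> ParentIncome
  P2: Ability <- Region -> Education <- Experience <- Income -> ParentIncome
  P3: Ability <- Region -> Education <- Experience -> ParentIncome
The empty set is not sufficient: P1 (Ability <- Region -> ParentIncome) has no collider blocking it and no conditioned non-collider, so it is open.
Try {Region}:
  P1: blocked at fork node Region ∈ conditioning set.
  P2: blocked at fork node Region ∈ conditioning set.
  P3: blocked at fork node Region ∈ conditioning set.
{Region} contains no descendant of Ability and blocks every backdoor path.
No other singleton works — e.g. {Income} leaves P1 open — so {Region} is the unique smallest valid adjustment set.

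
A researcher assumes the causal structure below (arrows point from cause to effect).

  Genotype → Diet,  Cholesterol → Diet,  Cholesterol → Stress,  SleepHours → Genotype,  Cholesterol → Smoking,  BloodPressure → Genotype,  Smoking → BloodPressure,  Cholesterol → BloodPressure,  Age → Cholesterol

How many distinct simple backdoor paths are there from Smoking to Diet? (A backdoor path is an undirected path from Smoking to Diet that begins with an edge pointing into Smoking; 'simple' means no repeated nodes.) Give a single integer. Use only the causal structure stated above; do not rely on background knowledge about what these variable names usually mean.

A backdoor path from Smoking to Diet is any simple undirected path whose first edge points into Smoking (i.e. leaves Smoking via a parent).
Parents of Smoking: {Cholesterol}.
Enumerating:
  P1: Smoking <- Cholesterol -> BloodPressure -> Genotype -> Diet
  P2: Smoking <- Cholesterol -> Diet
That exhausts the simple backdoor paths. Count: 2.

2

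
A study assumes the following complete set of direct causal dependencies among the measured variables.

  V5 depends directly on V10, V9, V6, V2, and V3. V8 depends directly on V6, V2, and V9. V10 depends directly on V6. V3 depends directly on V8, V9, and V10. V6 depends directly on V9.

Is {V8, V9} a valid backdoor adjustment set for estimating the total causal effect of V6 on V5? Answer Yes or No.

Backdoor paths from V6 to V5 (paths whose first edge points into V6):
  P1: V6 <- V9 -> V8 <- V2 -> V5
  P2: V6 <- V9 -> V8 -> V3 <- V10 -> V5
  P3: V6 <- V9 -> V8 -> V3 -> V5
  P4: V6 <- V9 -> V3 <- V8 <- V2 -> V5
  P5: V6 <- V9 -> V3 <- V10 -> V5
  P6: V6 <- V9 -> V3 -> V5
  P7: V6 <- V9 -> V5
Condition 1 (no descendant of V6 in the set): FAILS — V8 is a descendant of V6.
Condition 2 (every backdoor path blocked by {V8, V9}):
  P1: blocked at fork node V9 ∈ conditioning set.
  P2: blocked at fork node V9 ∈ conditioning set.
  P3: blocked at fork node V9 ∈ conditioning set.
  P4: blocked at fork node V9 ∈ conditioning set.
  P5: blocked at fork node V9 ∈ conditioning set.
  P6: blocked at fork node V9 ∈ conditioning set.
  P7: blocked at fork node V9 ∈ conditioning set.
{V8, V9} does not satisfy the backdoor criterion.

No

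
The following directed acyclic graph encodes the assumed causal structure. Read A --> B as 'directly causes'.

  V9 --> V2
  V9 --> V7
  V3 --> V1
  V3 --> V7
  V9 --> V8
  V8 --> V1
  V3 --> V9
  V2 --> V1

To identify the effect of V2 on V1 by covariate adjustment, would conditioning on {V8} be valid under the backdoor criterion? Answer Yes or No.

Backdoor paths from V2 to V1 (paths whose first edge points into V2):
  P1: V2 <- V9 <- V3 -> V1
  P2: V2 <- V9 -> V7 <- V3 -> V1
  P3: V2 <- V9 -> V8 -> V1
Condition 1 (no descendant of V2 in the set): holds — descendants of V2 are {V1}; none are in {V8}.
Condition 2 (every backdoor path blocked by {V8}):
  P1: open — no interior node is in the conditioning set.
  P2: blocked at collider V7 (neither it nor any descendant is in the conditioning set).
  P3: blocked at chain node V8 ∈ conditioning set.
{V8} does not satisfy the backdoor criterion.

No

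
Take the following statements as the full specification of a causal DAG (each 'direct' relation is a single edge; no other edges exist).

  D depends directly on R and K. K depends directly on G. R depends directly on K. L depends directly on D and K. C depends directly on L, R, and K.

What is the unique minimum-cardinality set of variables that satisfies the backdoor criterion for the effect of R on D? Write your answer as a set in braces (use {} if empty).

Variables eligible for adjustment (non-descendants of R, excluding R and D): {G, K}.
Backdoor paths from R to D:
  P1: R <- K -> D
  P2: R <- K -> L <- D
  P3: R <- K -> C <- L <- D
The empty set is not sufficient: P1 (R <- K -> D) has no collider blocking it and no conditioned non-collider, so it is open.
Try {K}:
  P1: blocked at fork node K ∈ conditioning set.
  P2: blocked at fork node K ∈ conditioning set.
  P3: blocked at fork node K ∈ conditioning set.
{K} contains no descendant of R and blocks every backdoor path.
No other singleton works — e.g. {G} leaves P1 open — so {K} is the unique smallest valid adjustment set.

{K}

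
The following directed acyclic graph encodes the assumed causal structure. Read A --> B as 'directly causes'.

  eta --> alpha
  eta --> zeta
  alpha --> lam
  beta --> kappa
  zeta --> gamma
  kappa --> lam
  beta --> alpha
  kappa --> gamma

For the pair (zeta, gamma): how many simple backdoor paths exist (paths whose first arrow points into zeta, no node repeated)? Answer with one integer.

A backdoor path from zeta to gamma is any simple undirected path whose first edge points into zeta (i.e. leaves zeta via a parent).
Parents of zeta: {eta}.
Enumerating:
  P1: zeta <- eta -> alpha <- beta -> kappa -> gamma
  P2: zeta <- eta -> alpha -> lam <- kappa -> gamma
That exhausts the simple backdoor paths. Count: 2.

2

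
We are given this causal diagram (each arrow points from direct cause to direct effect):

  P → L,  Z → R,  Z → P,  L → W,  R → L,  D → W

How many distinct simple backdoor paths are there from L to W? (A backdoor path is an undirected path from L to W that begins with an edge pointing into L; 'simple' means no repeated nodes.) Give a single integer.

A backdoor path from L to W is any simple undirected path whose first edge points into L (i.e. leaves L via a parent).
Parents of L: {P, R}.
No simple path from any parent of L reaches W without revisiting L, so there are no backdoor paths.

0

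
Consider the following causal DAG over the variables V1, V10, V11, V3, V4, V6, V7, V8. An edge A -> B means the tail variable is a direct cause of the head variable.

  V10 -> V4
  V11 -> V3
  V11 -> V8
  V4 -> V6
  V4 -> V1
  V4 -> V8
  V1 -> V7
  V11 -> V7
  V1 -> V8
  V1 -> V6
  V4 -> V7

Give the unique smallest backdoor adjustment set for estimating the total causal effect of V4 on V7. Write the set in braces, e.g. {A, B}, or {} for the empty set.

{}

Variables eligible for adjustment (non-descendants of V4, excluding V4 and V7): {V10, V11, V3}.
Backdoor paths from V4 to V7:
  (none)
With no backdoor paths the empty set already satisfies the criterion, and it is trivially minimal.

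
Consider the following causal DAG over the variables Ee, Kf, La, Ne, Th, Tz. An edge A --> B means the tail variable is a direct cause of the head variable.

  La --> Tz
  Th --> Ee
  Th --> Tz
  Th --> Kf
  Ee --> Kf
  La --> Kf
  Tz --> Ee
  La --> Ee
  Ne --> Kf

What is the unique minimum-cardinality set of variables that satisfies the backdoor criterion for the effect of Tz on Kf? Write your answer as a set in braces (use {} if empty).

{La, Th}

Variables eligible for adjustment (non-descendants of Tz, excluding Tz and Kf): {La, Ne, Th}.
Backdoor paths from Tz to Kf:
  P1: Tz <- La -> Ee <- Th -> Kf
  P2: Tz <- La -> Ee -> Kf
  P3: Tz <- La -> Kf
  P4: Tz <- Th -> Ee <- La -> Kf
  P5: Tz <- Th -> Ee -> Kf
  P6: Tz <- Th -> Kf
The empty set is not sufficient: P2 (Tz <- La -> Ee -> Kf) has no collider blocking it and no conditioned non-collider, so it is open.
Try {La, Th}:
  P1: blocked at fork node La ∈ conditioning set.
  P2: blocked at fork node La ∈ conditioning set.
  P3: blocked at fork node La ∈ conditioning set.
  P4: blocked at fork node Th ∈ conditioning set.
  P5: blocked at fork node Th ∈ conditioning set.
  P6: blocked at fork node Th ∈ conditioning set.
{La, Th} contains no descendant of Tz and blocks every backdoor path.
Every element of {La, Th} is needed (dropping La leaves P2 open; dropping Th leaves P5 open), so no proper subset is valid.
Among all size-2 subsets of the eligible variables, only {La, Th} blocks every backdoor path, so it is the unique smallest valid adjustment set.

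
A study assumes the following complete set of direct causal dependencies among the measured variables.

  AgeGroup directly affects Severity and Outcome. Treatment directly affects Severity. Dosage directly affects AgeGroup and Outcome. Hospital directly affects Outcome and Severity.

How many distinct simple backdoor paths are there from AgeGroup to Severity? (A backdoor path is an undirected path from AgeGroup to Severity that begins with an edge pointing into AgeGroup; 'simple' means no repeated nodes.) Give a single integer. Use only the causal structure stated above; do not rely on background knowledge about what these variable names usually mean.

A backdoor path from AgeGroup to Severity is any simple undirected path whose first edge points into AgeGroup (i.e. leaves AgeGroup via a parent).
Parents of AgeGroup: {Dosage}.
Enumerating:
  P1: AgeGroup <- Dosage -> Outcome <- Hospital -> Severity
That exhausts the simple backdoor paths. Count: 1.

1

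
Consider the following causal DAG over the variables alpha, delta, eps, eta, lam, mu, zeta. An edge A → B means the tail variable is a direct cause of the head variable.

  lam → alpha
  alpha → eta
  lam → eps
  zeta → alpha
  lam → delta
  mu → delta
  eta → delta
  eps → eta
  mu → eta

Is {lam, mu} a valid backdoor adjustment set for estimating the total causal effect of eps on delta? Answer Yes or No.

Backdoor paths from eps to delta (paths whose first edge points into eps):
  P1: eps <- lam -> alpha -> eta <- mu -> delta
  P2: eps <- lam -> alpha -> eta -> delta
  P3: eps <- lam -> delta
Condition 1 (no descendant of eps in the set): holds — descendants of eps are {delta, eta}; none are in {lam, mu}.
Condition 2 (every backdoor path blocked by {lam, mu}):
  P1: blocked at fork node lam ∈ conditioning set.
  P2: blocked at fork node lam ∈ conditioning set.
  P3: blocked at fork node lam ∈ conditioning set.
{lam, mu} satisfies the backdoor criterion.

Yes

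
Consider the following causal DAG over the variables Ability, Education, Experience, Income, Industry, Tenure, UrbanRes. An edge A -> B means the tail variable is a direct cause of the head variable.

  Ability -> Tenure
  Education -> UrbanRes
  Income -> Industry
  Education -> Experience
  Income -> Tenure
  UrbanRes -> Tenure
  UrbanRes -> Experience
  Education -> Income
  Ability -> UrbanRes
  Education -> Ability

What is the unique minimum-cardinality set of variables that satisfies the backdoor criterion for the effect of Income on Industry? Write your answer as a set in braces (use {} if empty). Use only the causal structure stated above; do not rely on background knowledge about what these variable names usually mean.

{}

Variables eligible for adjustment (non-descendants of Income, excluding Income and Industry): {Ability, Education, Experience, UrbanRes}.
Backdoor paths from Income to Industry:
  (none)
With no backdoor paths the empty set already satisfies the criterion, and it is trivially minimal.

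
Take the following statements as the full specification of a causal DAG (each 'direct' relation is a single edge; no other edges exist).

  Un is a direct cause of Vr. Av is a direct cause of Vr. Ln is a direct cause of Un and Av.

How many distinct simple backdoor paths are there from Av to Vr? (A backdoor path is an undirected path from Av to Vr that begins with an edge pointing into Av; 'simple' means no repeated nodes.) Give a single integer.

1

A backdoor path from Av to Vr is any simple undirected path whose first edge points into Av (i.e. leaves Av via a parent).
Parents of Av: {Ln}.
Enumerating:
  P1: Av <- Ln -> Un -> Vr
That exhausts the simple backdoor paths. Count: 1.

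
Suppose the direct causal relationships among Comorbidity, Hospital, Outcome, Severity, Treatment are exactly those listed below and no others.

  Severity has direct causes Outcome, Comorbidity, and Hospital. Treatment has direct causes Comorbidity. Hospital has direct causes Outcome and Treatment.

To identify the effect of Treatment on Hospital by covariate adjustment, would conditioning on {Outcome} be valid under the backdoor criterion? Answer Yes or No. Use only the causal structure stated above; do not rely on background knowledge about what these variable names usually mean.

Backdoor paths from Treatment to Hospital (paths whose first edge points into Treatment):
  P1: Treatment <- Comorbidity -> Severity <- Outcome -> Hospital
  P2: Treatment <- Comorbidity -> Severity <- Hospital
Condition 1 (no descendant of Treatment in the set): holds — descendants of Treatment are {Hospital, Severity}; none are in {Outcome}.
Condition 2 (every backdoor path blocked by {Outcome}):
  P1: blocked at collider Severity (neither it nor any descendant is in the conditioning set).
  P2: blocked at collider Severity (neither it nor any descendant is in the conditioning set).
{Outcome} satisfies the backdoor criterion.

Yes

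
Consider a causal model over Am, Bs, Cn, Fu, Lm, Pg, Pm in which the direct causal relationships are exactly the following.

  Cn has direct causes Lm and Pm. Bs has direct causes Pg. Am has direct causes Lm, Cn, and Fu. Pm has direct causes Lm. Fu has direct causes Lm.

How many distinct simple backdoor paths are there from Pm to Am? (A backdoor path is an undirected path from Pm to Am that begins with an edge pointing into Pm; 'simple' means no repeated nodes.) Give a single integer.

A backdoor path from Pm to Am is any simple undirected path whose first edge points into Pm (i.e. leaves Pm via a parent).
Parents of Pm: {Lm}.
Enumerating:
  P1: Pm <- Lm -> Cn -> Am
  P2: Pm <- Lm -> Fu -> Am
  P3: Pm <- Lm -> Am
That exhausts the simple backdoor paths. Count: 3.

3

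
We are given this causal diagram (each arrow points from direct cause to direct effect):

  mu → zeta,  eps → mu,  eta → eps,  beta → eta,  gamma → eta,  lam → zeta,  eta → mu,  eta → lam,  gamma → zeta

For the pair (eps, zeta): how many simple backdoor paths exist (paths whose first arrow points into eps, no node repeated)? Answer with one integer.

A backdoor path from eps to zeta is any simple undirected path whose first edge points into eps (i.e. leaves eps via a parent).
Parents of eps: {eta}.
Enumerating:
  P1: eps <- eta <- gamma -> zeta
  P2: eps <- eta -> lam -> zeta
  P3: eps <- eta -> mu -> zeta
That exhausts the simple backdoor paths. Count: 3.

3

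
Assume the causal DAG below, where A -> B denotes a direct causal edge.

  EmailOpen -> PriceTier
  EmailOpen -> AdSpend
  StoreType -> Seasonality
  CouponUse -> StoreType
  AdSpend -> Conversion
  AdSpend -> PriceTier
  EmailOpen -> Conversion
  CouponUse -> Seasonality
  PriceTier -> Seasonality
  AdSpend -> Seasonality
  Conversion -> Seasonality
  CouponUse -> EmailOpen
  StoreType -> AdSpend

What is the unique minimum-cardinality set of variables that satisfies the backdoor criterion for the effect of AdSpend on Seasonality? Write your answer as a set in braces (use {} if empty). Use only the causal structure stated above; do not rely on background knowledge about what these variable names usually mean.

{EmailOpen, StoreType}

Variables eligible for adjustment (non-descendants of AdSpend, excluding AdSpend and Seasonality): {CouponUse, EmailOpen, StoreType}.
Backdoor paths from AdSpend to Seasonality:
  P1: AdSpend <- StoreType <- CouponUse -> EmailOpen -> Conversion -> Seasonality
  P2: AdSpend <- StoreType <- CouponUse -> EmailOpen -> PriceTier -> Seasonality
  P3: AdSpend <- StoreType <- CouponUse -> Seasonality
  P4: AdSpend <- StoreType -> Seasonality
  P5: AdSpend <- EmailOpen <- CouponUse -> StoreType -> Seasonality
  P6: AdSpend <- EmailOpen <- CouponUse -> Seasonality
  P7: AdSpend <- EmailOpen -> Conversion -> Seasonality
  P8: AdSpend <- EmailOpen -> PriceTier -> Seasonality
The empty set is not sufficient: P1 (AdSpend <- StoreType <- CouponUse -> EmailOpen -> Conversion -> Seasonality) has no collider blocking it and no conditioned non-collider, so it is open.
Try {EmailOpen, StoreType}:
  P1: blocked at chain node StoreType ∈ conditioning set.
  P2: blocked at chain node StoreType ∈ conditioning set.
  P3: blocked at chain node StoreType ∈ conditioning set.
  P4: blocked at fork node StoreType ∈ conditioning set.
  P5: blocked at chain node EmailOpen ∈ conditioning set.
  P6: blocked at chain node EmailOpen ∈ conditioning set.
  P7: blocked at fork node EmailOpen ∈ conditioning set.
  P8: blocked at fork node EmailOpen ∈ conditioning set.
{EmailOpen, StoreType} contains no descendant of AdSpend and blocks every backdoor path.
Every element of {EmailOpen, StoreType} is needed (dropping EmailOpen leaves P6 open; dropping StoreType leaves P3 open), so no proper subset is valid.
Among all size-2 subsets of the eligible variables, only {EmailOpen, StoreType} blocks every backdoor path, so it is the unique smallest valid adjustment set.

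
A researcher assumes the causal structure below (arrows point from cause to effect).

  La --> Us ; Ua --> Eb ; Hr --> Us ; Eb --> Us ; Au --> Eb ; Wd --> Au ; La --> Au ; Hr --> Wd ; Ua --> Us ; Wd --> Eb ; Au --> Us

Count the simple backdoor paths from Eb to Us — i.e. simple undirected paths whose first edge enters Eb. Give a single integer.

A backdoor path from Eb to Us is any simple undirected path whose first edge points into Eb (i.e. leaves Eb via a parent).
Parents of Eb: {Au, Ua, Wd}.
Enumerating:
  P1: Eb <- Ua -> Us
  P2: Eb <- Wd <- Hr -> Us
  P3: Eb <- Wd -> Au <- La -> Us
  P4: Eb <- Wd -> Au -> Us
  P5: Eb <- Au <- La -> Us
  P6: Eb <- Au <- Wd <- Hr -> Us
  P7: Eb <- Au -> Us
That exhausts the simple backdoor paths. Count: 7.

7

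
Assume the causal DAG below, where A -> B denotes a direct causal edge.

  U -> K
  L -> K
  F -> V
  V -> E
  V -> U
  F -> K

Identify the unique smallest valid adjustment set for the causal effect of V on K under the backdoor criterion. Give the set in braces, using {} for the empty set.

Variables eligible for adjustment (non-descendants of V, excluding V and K): {F, L}.
Backdoor paths from V to K:
  P1: V <- F -> K
The empty set is not sufficient: P1 (V <- F -> K) has no collider blocking it and no conditioned non-collider, so it is open.
Try {F}:
  P1: blocked at fork node F ∈ conditioning set.
{F} contains no descendant of V and blocks every backdoor path.
No other singleton works — e.g. {L} leaves P1 open — so {F} is the unique smallest valid adjustment set.

{F}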